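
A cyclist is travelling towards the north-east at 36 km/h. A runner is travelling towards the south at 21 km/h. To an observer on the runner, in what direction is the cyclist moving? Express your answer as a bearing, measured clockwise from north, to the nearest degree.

029°

Taking east as x and north as y: cyclist velocity = (25.456, 25.456) km/h; runner velocity = (0.000, -21.000) km/h.
Velocity of cyclist relative to runner = (25.456, 25.456) − (0.000, -21.000) = (25.456, 46.456) km/h.
Bearing = atan2(25.46, 46.46) = 28.72° clockwise from north.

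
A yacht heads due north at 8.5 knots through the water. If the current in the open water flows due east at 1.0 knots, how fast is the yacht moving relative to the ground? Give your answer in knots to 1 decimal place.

8.6 knots

Taking east as x and north as y: velocity relative to the water = (0.000, 8.500) knots; the water relative to ground = (1.000, 0.000) knots.
Velocity relative to ground = (0.000, 8.500) + (1.000, 0.000) = (1.000, 8.500) knots.
Speed = |(1.000, 8.500)| = 8.559 knots.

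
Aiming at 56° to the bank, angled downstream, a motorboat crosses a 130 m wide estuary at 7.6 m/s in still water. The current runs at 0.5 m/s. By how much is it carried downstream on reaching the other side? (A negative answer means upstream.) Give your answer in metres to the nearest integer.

98 m

Perpendicular speed = 6.301 m/s; crossing time = 130 / 6.301 = 20.633 s.
Net downstream speed = 4.750 m/s.
Drift = 4.750 × 20.633 = 98.002 m (downstream).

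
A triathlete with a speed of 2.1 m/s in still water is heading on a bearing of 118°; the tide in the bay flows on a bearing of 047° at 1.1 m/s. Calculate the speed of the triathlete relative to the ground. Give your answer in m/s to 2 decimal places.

Taking east as x and north as y: velocity relative to the water = (1.854, -0.986) m/s; the water relative to ground = (0.804, 0.750) m/s.
Velocity relative to ground = (1.854, -0.986) + (0.804, 0.750) = (2.659, -0.236) m/s.
Speed = |(2.659, -0.236)| = 2.669 m/s.

2.67 m/s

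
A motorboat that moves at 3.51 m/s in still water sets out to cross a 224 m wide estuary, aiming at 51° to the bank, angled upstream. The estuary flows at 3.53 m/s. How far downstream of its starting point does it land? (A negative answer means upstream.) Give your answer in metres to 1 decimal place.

108.5 m

Perpendicular speed = 2.728 m/s; crossing time = 224 / 2.728 = 82.118 s.
Net downstream speed = 1.321 m/s.
Drift = 1.321 × 82.118 = 108.485 m (downstream).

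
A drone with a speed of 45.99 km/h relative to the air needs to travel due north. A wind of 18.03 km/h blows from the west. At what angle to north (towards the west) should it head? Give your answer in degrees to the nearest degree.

23°

The wind pushes perpendicular to the desired track; the heading must have a component into the wind equal to 18.03 km/h: 45.99 sin θ = 18.03.
sin θ = 0.3920, so θ = 23.082°.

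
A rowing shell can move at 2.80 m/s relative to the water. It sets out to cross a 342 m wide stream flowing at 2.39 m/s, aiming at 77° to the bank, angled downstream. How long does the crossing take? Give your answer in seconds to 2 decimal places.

The component of the rowing shell's velocity perpendicular to the bank is 2.80 × sin 77° = 2.728 m/s.
The flow acts along the bank and has no component across it.
Time = 342 / 2.728 = 125.356 s.

125.36 s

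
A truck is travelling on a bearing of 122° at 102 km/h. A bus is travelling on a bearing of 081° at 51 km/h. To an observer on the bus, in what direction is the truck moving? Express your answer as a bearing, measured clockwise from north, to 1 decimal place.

149.8°

Taking east as x and north as y: truck velocity = (86.501, -54.052) km/h; bus velocity = (50.372, 7.978) km/h.
Velocity of truck relative to bus = (86.501, -54.052) − (50.372, 7.978) = (36.129, -62.030) km/h.
Bearing = atan2(36.13, -62.03) = 149.78° clockwise from north.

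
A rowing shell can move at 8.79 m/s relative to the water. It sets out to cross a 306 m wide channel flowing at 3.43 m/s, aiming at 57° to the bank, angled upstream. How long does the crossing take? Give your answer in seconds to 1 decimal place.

The component of the rowing shell's velocity perpendicular to the bank is 8.79 × sin 57° = 7.372 m/s.
The current is parallel to the bank, so it does not affect the crossing time.
Time = 306 / 7.372 = 41.509 s.

41.5 s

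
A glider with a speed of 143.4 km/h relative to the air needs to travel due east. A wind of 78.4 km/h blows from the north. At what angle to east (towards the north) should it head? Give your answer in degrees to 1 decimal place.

The wind pushes perpendicular to the desired track; the heading must have a component into the wind equal to 78.4 km/h: 143.4 sin θ = 78.4.
sin θ = 0.5467, so θ = 33.142°.

33.1°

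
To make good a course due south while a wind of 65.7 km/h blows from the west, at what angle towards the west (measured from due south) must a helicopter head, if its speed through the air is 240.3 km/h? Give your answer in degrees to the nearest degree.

The wind pushes perpendicular to the desired track; the heading must have a component into the wind equal to 65.7 km/h: 240.3 sin θ = 65.7.
sin θ = 0.2734, so θ = 15.867°.

16°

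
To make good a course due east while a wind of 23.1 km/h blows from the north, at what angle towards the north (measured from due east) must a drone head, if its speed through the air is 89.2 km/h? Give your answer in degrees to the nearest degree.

The wind pushes perpendicular to the desired track; the heading must have a component into the wind equal to 23.1 km/h: 89.2 sin θ = 23.1.
sin θ = 0.2590, so θ = 15.009°.

15°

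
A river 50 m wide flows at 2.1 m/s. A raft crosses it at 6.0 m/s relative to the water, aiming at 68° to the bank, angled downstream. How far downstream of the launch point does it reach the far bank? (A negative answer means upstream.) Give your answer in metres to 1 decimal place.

Perpendicular speed = 5.563 m/s; crossing time = 50 / 5.563 = 8.988 s.
Net downstream speed = 4.348 m/s.
Drift = 4.348 × 8.988 = 39.076 m (downstream).

39.1 m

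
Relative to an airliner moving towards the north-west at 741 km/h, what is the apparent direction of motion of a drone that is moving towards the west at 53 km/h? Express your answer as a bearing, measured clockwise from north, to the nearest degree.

Taking east as x and north as y: drone velocity = (-53.000, 0.000) km/h; airliner velocity = (-523.966, 523.966) km/h.
Velocity of drone relative to airliner = (-53.000, 0.000) − (-523.966, 523.966) = (470.966, -523.966) km/h.
Bearing = atan2(470.97, -523.97) = 138.05° clockwise from north.

138°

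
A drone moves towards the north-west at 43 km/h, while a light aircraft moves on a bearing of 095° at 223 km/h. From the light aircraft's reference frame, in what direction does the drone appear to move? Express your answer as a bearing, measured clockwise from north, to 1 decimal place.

281.2°

Taking east as x and north as y: drone velocity = (-30.406, 30.406) km/h; light aircraft velocity = (222.151, -19.436) km/h.
Velocity of drone relative to light aircraft = (-30.406, 30.406) − (222.151, -19.436) = (-252.557, 49.841) km/h.
Bearing = atan2(-252.56, 49.84) = 281.16° clockwise from north.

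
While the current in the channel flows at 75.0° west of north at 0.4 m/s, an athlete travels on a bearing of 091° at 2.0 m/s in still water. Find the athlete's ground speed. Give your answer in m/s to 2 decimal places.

Taking east as x and north as y: velocity relative to the water = (2.000, -0.035) m/s; the water relative to ground = (-0.386, 0.104) m/s.
Velocity relative to ground = (2.000, -0.035) + (-0.386, 0.104) = (1.613, 0.069) m/s.
Speed = |(1.613, 0.069)| = 1.615 m/s.

1.61 m/s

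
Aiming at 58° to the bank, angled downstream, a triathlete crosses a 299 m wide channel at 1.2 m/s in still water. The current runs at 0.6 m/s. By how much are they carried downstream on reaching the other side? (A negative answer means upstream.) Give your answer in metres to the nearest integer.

Perpendicular speed = 1.018 m/s; crossing time = 299 / 1.018 = 293.812 s.
Net downstream speed = 1.236 m/s.
Drift = 1.236 × 293.812 = 363.123 m (downstream).

363 m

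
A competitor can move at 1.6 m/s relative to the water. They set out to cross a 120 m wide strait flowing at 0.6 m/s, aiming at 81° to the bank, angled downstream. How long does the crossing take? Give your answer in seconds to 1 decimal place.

The component of the competitor's velocity perpendicular to the bank is 1.6 × sin 81° = 1.580 m/s.
Only the cross-stream component determines the crossing time; the current contributes nothing perpendicular to the bank.
Time = 120 / 1.580 = 75.935 s.

75.9 s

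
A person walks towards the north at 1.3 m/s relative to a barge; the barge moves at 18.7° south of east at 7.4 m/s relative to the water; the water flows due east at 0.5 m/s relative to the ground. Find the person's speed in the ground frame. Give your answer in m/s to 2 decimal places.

7.59 m/s

In east/north components (m/s): person relative to barge = (0.000, 1.300); barge relative to water = (7.009, -2.373); water relative to ground = (0.500, 0.000).
Sum = (7.509, -1.073) m/s.
Speed = |(7.509, -1.073)| = 7.586 m/s.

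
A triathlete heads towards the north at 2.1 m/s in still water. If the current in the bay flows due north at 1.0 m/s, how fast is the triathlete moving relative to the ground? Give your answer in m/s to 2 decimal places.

3.10 m/s

Taking east as x and north as y: velocity relative to the water = (0.000, 2.100) m/s; the water relative to ground = (0.000, 1.000) m/s.
Velocity relative to ground = (0.000, 2.100) + (0.000, 1.000) = (0.000, 3.100) m/s.
Speed = |(0.000, 3.100)| = 3.100 m/s.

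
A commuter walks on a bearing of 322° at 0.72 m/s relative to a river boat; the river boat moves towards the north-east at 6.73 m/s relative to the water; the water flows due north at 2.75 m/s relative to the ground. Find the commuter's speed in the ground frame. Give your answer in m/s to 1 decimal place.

In east/north components (m/s): commuter relative to river boat = (-0.443, 0.567); river boat relative to water = (4.759, 4.759); water relative to ground = (0.000, 2.750).
Sum = (4.316, 8.076) m/s.
Speed = |(4.316, 8.076)| = 9.157 m/s.

9.2 m/s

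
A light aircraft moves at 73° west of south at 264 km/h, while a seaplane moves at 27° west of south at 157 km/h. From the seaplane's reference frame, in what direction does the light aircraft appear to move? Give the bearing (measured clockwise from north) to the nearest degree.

289°

Taking east as x and north as y: light aircraft velocity = (-252.464, -77.186) km/h; seaplane velocity = (-71.277, -139.888) km/h.
Velocity of light aircraft relative to seaplane = (-252.464, -77.186) − (-71.277, -139.888) = (-181.188, 62.702) km/h.
Bearing = atan2(-181.19, 62.70) = 289.09° clockwise from north.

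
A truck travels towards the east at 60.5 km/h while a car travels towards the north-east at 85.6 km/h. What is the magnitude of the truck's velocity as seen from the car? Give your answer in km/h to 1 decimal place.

60.5 km/h

Taking east as x and north as y: truck velocity = (60.500, 0.000) km/h; car velocity = (60.528, 60.528) km/h.
Velocity of truck relative to car = (60.500, 0.000) − (60.528, 60.528) = (-0.028, -60.528) km/h.
Magnitude = |(-0.028, -60.528)| = 60.528 km/h.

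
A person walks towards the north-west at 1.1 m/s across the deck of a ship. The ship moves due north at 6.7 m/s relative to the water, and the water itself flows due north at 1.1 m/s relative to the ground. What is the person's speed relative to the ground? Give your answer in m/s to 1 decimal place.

In east/north components (m/s): person relative to ship = (-0.778, 0.778); ship relative to water = (0.000, 6.700); water relative to ground = (0.000, 1.100).
Sum = (-0.778, 8.578) m/s.
Speed = |(-0.778, 8.578)| = 8.613 m/s.

8.6 m/s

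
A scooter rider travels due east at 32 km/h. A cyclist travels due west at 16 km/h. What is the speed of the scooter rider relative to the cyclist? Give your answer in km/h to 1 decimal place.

Taking east as x and north as y: scooter rider velocity = (32.000, 0.000) km/h; cyclist velocity = (-16.000, 0.000) km/h.
Velocity of scooter rider relative to cyclist = (32.000, 0.000) − (-16.000, 0.000) = (48.000, 0.000) km/h.
Magnitude = |(48.000, 0.000)| = 48.000 km/h.

48.0 km/h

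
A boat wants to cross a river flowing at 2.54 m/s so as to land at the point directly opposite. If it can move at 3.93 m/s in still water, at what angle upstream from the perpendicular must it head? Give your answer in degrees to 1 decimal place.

To cancel the current, the upstream component of the boat's velocity must equal the flow: 3.93 sin θ = 2.54.
sin θ = 2.54 / 3.93 = 0.6463.
θ = arcsin(0.6463) = 40.264°.

40.3°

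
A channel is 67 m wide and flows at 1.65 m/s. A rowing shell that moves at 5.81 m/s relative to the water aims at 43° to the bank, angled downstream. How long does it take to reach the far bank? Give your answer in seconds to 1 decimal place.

The component of the rowing shell's velocity perpendicular to the bank is 5.81 × sin 43° = 3.962 m/s.
The flow acts along the bank and has no component across it.
Time = 67 / 3.962 = 16.909 s.

16.9 s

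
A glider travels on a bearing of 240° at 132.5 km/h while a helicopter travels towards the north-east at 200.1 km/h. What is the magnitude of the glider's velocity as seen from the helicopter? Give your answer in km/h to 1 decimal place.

329.9 km/h

Taking east as x and north as y: glider velocity = (-114.748, -66.250) km/h; helicopter velocity = (141.492, 141.492) km/h.
Velocity of glider relative to helicopter = (-114.748, -66.250) − (141.492, 141.492) = (-256.240, -207.742) km/h.
Magnitude = |(-256.240, -207.742)| = 329.873 km/h.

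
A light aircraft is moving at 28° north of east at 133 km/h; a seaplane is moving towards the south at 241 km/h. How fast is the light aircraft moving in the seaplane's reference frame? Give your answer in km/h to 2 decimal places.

Taking east as x and north as y: light aircraft velocity = (117.432, 62.440) km/h; seaplane velocity = (0.000, -241.000) km/h.
Velocity of light aircraft relative to seaplane = (117.432, 62.440) − (0.000, -241.000) = (117.432, 303.440) km/h.
Magnitude = |(117.432, 303.440)| = 325.370 km/h.

325.37 km/h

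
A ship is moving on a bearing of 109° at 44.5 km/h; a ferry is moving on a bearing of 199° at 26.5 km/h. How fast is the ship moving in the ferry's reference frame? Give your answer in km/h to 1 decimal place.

51.8 km/h

Taking east as x and north as y: ship velocity = (42.076, -14.488) km/h; ferry velocity = (-8.628, -25.056) km/h.
Velocity of ship relative to ferry = (42.076, -14.488) − (-8.628, -25.056) = (50.703, 10.568) km/h.
Magnitude = |(50.703, 10.568)| = 51.793 km/h.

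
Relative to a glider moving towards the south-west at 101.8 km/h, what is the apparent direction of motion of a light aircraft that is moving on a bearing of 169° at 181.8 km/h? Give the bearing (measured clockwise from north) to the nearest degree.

Taking east as x and north as y: light aircraft velocity = (34.689, -178.460) km/h; glider velocity = (-71.983, -71.983) km/h.
Velocity of light aircraft relative to glider = (34.689, -178.460) − (-71.983, -71.983) = (106.673, -106.476) km/h.
Bearing = atan2(106.67, -106.48) = 134.95° clockwise from north.

135°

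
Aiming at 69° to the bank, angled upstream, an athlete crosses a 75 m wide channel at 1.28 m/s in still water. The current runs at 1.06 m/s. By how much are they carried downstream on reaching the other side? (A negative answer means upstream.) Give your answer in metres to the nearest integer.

Perpendicular speed = 1.195 m/s; crossing time = 75 / 1.195 = 62.762 s.
Net downstream speed = 0.601 m/s.
Drift = 0.601 × 62.762 = 37.738 m (downstream).

38 m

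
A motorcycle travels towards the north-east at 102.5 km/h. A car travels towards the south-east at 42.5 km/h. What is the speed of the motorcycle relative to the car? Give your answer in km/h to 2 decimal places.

110.96 km/h

Taking east as x and north as y: motorcycle velocity = (72.478, 72.478) km/h; car velocity = (30.052, -30.052) km/h.
Velocity of motorcycle relative to car = (72.478, 72.478) − (30.052, -30.052) = (42.426, 102.530) km/h.
Magnitude = |(42.426, 102.530)| = 110.962 km/h.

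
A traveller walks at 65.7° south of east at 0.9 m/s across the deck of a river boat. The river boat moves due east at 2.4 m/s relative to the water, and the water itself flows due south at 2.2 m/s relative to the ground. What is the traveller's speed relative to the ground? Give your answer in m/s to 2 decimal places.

4.10 m/s

In east/north components (m/s): traveller relative to river boat = (0.370, -0.820); river boat relative to water = (2.400, 0.000); water relative to ground = (0.000, -2.200).
Sum = (2.770, -3.020) m/s.
Speed = |(2.770, -3.020)| = 4.098 m/s.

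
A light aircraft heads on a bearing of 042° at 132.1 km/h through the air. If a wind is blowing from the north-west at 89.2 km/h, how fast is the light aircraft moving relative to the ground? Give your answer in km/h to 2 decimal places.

Taking east as x and north as y: velocity relative to the air = (88.392, 98.169) km/h; the air relative to ground = (63.074, -63.074) km/h.
Velocity relative to ground = (88.392, 98.169) + (63.074, -63.074) = (151.466, 35.096) km/h.
Speed = |(151.466, 35.096)| = 155.479 km/h.

155.48 km/h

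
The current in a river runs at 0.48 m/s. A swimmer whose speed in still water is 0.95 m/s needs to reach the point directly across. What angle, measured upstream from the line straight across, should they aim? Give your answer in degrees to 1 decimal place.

30.3°

To cancel the current, the upstream component of the swimmer's velocity must equal the flow: 0.95 sin θ = 0.48.
sin θ = 0.48 / 0.95 = 0.5053.
θ = arcsin(0.5053) = 30.349°.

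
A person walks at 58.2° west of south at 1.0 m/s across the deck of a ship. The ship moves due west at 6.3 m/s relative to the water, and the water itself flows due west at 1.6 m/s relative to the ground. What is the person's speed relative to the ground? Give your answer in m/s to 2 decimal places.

8.77 m/s

In east/north components (m/s): person relative to ship = (-0.850, -0.527); ship relative to water = (-6.300, 0.000); water relative to ground = (-1.600, 0.000).
Sum = (-8.750, -0.527) m/s.
Speed = |(-8.750, -0.527)| = 8.766 m/s.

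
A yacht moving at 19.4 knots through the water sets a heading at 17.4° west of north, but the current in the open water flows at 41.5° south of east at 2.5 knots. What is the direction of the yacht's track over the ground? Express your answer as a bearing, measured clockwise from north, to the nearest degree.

Taking east as x and north as y: velocity relative to the water = (-5.801, 18.512) knots; the water relative to ground = (1.872, -1.657) knots.
Velocity relative to ground = (-5.801, 18.512) + (1.872, -1.657) = (-3.929, 16.856) knots.
Bearing = atan2(-3.93, 16.86) = 346.88° clockwise from north.

347°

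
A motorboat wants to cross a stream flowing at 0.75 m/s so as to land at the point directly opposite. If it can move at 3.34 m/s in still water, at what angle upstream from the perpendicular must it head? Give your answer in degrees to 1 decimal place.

13.0°

To cancel the current, the upstream component of the motorboat's velocity must equal the flow: 3.34 sin θ = 0.75.
sin θ = 0.75 / 3.34 = 0.2246.
θ = arcsin(0.2246) = 12.976°.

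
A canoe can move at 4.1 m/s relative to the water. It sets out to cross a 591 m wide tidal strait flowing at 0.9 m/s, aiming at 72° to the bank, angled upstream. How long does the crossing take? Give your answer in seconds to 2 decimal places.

151.56 s

The component of the canoe's velocity perpendicular to the bank is 4.1 × sin 72° = 3.899 m/s.
The current is parallel to the bank, so it does not affect the crossing time.
Time = 591 / 3.899 = 151.564 s.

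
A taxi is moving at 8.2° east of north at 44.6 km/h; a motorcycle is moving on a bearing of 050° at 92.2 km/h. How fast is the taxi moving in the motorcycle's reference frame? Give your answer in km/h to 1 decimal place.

66.0 km/h

Taking east as x and north as y: taxi velocity = (6.361, 44.144) km/h; motorcycle velocity = (70.629, 59.265) km/h.
Velocity of taxi relative to motorcycle = (6.361, 44.144) − (70.629, 59.265) = (-64.268, -15.121) km/h.
Magnitude = |(-64.268, -15.121)| = 66.023 km/h.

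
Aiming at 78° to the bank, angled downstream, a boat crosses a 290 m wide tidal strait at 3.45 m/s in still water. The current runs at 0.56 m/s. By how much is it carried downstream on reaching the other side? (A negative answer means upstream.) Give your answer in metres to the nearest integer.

110 m

Perpendicular speed = 3.375 m/s; crossing time = 290 / 3.375 = 85.936 s.
Net downstream speed = 1.277 m/s.
Drift = 1.277 × 85.936 = 109.765 m (downstream).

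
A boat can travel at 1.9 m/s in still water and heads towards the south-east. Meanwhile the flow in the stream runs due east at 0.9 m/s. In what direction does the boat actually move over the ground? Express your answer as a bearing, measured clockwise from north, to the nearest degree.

121°

Taking east as x and north as y: velocity relative to the water = (1.344, -1.344) m/s; the water relative to ground = (0.900, 0.000) m/s.
Velocity relative to ground = (1.344, -1.344) + (0.900, 0.000) = (2.244, -1.344) m/s.
Bearing = atan2(2.24, -1.34) = 120.91° clockwise from north.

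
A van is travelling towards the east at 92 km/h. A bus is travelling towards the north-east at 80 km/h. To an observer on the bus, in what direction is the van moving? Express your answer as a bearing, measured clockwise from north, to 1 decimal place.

147.9°

Taking east as x and north as y: van velocity = (92.000, 0.000) km/h; bus velocity = (56.569, 56.569) km/h.
Velocity of van relative to bus = (92.000, 0.000) − (56.569, 56.569) = (35.431, -56.569) km/h.
Bearing = atan2(35.43, -56.57) = 147.94° clockwise from north.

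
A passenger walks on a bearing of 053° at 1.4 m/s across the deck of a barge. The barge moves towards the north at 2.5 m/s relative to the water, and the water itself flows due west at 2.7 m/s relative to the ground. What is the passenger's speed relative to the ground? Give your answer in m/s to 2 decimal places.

3.70 m/s

In east/north components (m/s): passenger relative to barge = (1.118, 0.843); barge relative to water = (0.000, 2.500); water relative to ground = (-2.700, 0.000).
Sum = (-1.582, 3.343) m/s.
Speed = |(-1.582, 3.343)| = 3.698 m/s.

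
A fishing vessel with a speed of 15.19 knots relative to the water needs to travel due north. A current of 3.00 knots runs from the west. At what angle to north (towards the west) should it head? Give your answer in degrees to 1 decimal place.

The current pushes perpendicular to the desired track; the heading must have a component into the current equal to 3.00 knots: 15.19 sin θ = 3.00.
sin θ = 0.1975, so θ = 11.391°.

11.4°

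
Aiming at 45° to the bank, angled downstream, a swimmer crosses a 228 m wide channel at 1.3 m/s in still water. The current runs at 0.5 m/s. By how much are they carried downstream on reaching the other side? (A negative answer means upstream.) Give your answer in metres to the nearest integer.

352 m

Perpendicular speed = 0.919 m/s; crossing time = 228 / 0.919 = 248.031 s.
Net downstream speed = 1.419 m/s.
Drift = 1.419 × 248.031 = 352.016 m (downstream).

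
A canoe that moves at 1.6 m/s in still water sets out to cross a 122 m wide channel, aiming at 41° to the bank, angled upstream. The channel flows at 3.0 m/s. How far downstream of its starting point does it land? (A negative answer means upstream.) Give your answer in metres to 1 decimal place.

208.3 m

Perpendicular speed = 1.050 m/s; crossing time = 122 / 1.050 = 116.224 s.
Net downstream speed = 1.792 m/s.
Drift = 1.792 × 116.224 = 208.328 m (downstream).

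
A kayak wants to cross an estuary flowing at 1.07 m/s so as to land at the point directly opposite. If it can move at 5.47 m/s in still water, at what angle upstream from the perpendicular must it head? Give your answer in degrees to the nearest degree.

To cancel the current, the upstream component of the kayak's velocity must equal the flow: 5.47 sin θ = 1.07.
sin θ = 1.07 / 5.47 = 0.1956.
θ = arcsin(0.1956) = 11.281°.

11°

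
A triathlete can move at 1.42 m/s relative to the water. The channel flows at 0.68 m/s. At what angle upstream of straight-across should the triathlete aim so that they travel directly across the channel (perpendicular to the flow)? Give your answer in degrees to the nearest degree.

To cancel the current, the upstream component of the triathlete's velocity must equal the flow: 1.42 sin θ = 0.68.
sin θ = 0.68 / 1.42 = 0.4789.
θ = arcsin(0.4789) = 28.612°.

29°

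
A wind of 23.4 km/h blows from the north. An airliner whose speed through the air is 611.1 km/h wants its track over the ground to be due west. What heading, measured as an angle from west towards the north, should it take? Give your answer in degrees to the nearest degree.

2°

The wind pushes perpendicular to the desired track; the heading must have a component into the wind equal to 23.4 km/h: 611.1 sin θ = 23.4.
sin θ = 0.0383, so θ = 2.194°.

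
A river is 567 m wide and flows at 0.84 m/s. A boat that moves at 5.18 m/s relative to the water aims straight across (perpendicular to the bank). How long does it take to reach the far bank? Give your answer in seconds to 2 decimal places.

The component of the boat's velocity perpendicular to the bank is 5.18 m/s.
The current is parallel to the bank, so it does not affect the crossing time.
Time = 567 / 5.180 = 109.459 s.

109.46 s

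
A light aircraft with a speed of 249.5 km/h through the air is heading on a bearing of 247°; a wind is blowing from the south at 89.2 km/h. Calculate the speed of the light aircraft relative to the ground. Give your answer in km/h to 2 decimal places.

Taking east as x and north as y: velocity relative to the air = (-229.666, -97.487) km/h; the air relative to ground = (0.000, 89.200) km/h.
Velocity relative to ground = (-229.666, -97.487) + (0.000, 89.200) = (-229.666, -8.287) km/h.
Speed = |(-229.666, -8.287)| = 229.815 km/h.

229.82 km/h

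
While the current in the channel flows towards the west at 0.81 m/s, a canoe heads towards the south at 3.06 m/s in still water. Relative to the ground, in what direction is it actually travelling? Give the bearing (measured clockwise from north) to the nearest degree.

Taking east as x and north as y: velocity relative to the water = (0.000, -3.060) m/s; the water relative to ground = (-0.810, 0.000) m/s.
Velocity relative to ground = (0.000, -3.060) + (-0.810, 0.000) = (-0.810, -3.060) m/s.
Bearing = atan2(-0.81, -3.06) = 194.83° clockwise from north.

195°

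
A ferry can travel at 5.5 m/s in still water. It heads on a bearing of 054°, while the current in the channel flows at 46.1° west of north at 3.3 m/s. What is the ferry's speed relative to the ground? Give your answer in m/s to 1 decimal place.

Taking east as x and north as y: velocity relative to the water = (4.450, 3.233) m/s; the water relative to ground = (-2.378, 2.288) m/s.
Velocity relative to ground = (4.450, 3.233) + (-2.378, 2.288) = (2.072, 5.521) m/s.
Speed = |(2.072, 5.521)| = 5.897 m/s.

5.9 m/s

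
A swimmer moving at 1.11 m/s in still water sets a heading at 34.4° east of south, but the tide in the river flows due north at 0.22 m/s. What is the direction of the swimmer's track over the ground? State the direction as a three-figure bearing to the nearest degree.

Taking east as x and north as y: velocity relative to the water = (0.627, -0.916) m/s; the water relative to ground = (0.000, 0.220) m/s.
Velocity relative to ground = (0.627, -0.916) + (0.000, 0.220) = (0.627, -0.696) m/s.
Bearing = atan2(0.63, -0.70) = 137.98° clockwise from north.

138°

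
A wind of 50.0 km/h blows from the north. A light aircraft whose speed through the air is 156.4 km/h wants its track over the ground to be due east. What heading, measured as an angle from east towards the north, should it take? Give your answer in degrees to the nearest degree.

19°

The wind pushes perpendicular to the desired track; the heading must have a component into the wind equal to 50.0 km/h: 156.4 sin θ = 50.0.
sin θ = 0.3197, so θ = 18.644°.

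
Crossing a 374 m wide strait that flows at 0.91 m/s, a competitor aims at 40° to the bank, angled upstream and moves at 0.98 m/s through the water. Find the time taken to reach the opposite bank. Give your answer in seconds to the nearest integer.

The component of the competitor's velocity perpendicular to the bank is 0.98 × sin 40° = 0.630 m/s.
Only the cross-stream component determines the crossing time; the current contributes nothing perpendicular to the bank.
Time = 374 / 0.630 = 593.715 s.

594 s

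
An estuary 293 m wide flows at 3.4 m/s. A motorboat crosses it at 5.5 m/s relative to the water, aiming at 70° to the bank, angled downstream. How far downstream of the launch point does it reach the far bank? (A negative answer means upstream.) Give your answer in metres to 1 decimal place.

Perpendicular speed = 5.168 m/s; crossing time = 293 / 5.168 = 56.692 s.
Net downstream speed = 5.281 m/s.
Drift = 5.281 × 56.692 = 299.395 m (downstream).

299.4 m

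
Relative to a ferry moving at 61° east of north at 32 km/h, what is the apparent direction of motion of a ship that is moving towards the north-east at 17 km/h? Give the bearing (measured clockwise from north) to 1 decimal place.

257.7°

Taking east as x and north as y: ship velocity = (12.021, 12.021) km/h; ferry velocity = (27.988, 15.514) km/h.
Velocity of ship relative to ferry = (12.021, 12.021) − (27.988, 15.514) = (-15.967, -3.493) km/h.
Bearing = atan2(-15.97, -3.49) = 257.66° clockwise from north.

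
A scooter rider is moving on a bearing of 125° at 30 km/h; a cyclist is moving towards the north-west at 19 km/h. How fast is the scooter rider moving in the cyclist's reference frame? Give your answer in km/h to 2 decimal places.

Taking east as x and north as y: scooter rider velocity = (24.575, -17.207) km/h; cyclist velocity = (-13.435, 13.435) km/h.
Velocity of scooter rider relative to cyclist = (24.575, -17.207) − (-13.435, 13.435) = (38.010, -30.642) km/h.
Magnitude = |(38.010, -30.642)| = 48.823 km/h.

48.82 km/h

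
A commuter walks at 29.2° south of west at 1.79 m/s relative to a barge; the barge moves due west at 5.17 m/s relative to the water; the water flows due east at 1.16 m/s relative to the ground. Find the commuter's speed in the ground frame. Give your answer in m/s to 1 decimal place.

5.6 m/s

In east/north components (m/s): commuter relative to barge = (-1.563, -0.873); barge relative to water = (-5.170, 0.000); water relative to ground = (1.160, 0.000).
Sum = (-5.573, -0.873) m/s.
Speed = |(-5.573, -0.873)| = 5.641 m/s.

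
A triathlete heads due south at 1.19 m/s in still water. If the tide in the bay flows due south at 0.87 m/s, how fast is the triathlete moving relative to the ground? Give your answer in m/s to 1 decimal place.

Taking east as x and north as y: velocity relative to the water = (0.000, -1.190) m/s; the water relative to ground = (0.000, -0.870) m/s.
Velocity relative to ground = (0.000, -1.190) + (0.000, -0.870) = (0.000, -2.060) m/s.
Speed = |(0.000, -2.060)| = 2.060 m/s.

2.1 m/s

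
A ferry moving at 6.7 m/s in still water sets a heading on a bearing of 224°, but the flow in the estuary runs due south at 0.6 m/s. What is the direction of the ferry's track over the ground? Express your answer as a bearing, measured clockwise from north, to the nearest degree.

Taking east as x and north as y: velocity relative to the water = (-4.654, -4.820) m/s; the water relative to ground = (0.000, -0.600) m/s.
Velocity relative to ground = (-4.654, -4.820) + (0.000, -0.600) = (-4.654, -5.420) m/s.
Bearing = atan2(-4.65, -5.42) = 220.66° clockwise from north.

221°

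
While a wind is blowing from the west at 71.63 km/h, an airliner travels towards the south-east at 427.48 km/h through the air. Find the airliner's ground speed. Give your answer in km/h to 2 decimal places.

480.81 km/h

Taking east as x and north as y: velocity relative to the air = (302.274, -302.274) km/h; the air relative to ground = (71.630, 0.000) km/h.
Velocity relative to ground = (302.274, -302.274) + (71.630, 0.000) = (373.904, -302.274) km/h.
Speed = |(373.904, -302.274)| = 480.805 km/h.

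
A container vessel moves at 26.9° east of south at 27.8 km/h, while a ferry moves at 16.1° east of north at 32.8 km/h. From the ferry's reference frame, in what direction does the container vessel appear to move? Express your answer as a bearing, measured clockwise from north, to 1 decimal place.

176.5°

Taking east as x and north as y: container vessel velocity = (12.578, -24.792) km/h; ferry velocity = (9.096, 31.514) km/h.
Velocity of container vessel relative to ferry = (12.578, -24.792) − (9.096, 31.514) = (3.482, -56.306) km/h.
Bearing = atan2(3.48, -56.31) = 176.46° clockwise from north.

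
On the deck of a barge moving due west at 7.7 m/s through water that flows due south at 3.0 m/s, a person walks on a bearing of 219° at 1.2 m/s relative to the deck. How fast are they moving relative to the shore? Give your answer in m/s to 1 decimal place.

9.3 m/s

In east/north components (m/s): person relative to barge = (-0.755, -0.933); barge relative to water = (-7.700, 0.000); water relative to ground = (0.000, -3.000).
Sum = (-8.455, -3.933) m/s.
Speed = |(-8.455, -3.933)| = 9.325 m/s.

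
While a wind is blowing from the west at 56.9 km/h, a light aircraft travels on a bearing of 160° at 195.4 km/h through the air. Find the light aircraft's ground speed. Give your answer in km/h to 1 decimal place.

221.4 km/h

Taking east as x and north as y: velocity relative to the air = (66.831, -183.616) km/h; the air relative to ground = (56.900, 0.000) km/h.
Velocity relative to ground = (66.831, -183.616) + (56.900, 0.000) = (123.731, -183.616) km/h.
Speed = |(123.731, -183.616)| = 221.414 km/h.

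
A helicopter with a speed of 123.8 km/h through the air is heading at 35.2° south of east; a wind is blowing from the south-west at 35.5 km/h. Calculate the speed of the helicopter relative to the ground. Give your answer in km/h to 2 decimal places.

134.47 km/h

Taking east as x and north as y: velocity relative to the air = (101.163, -71.362) km/h; the air relative to ground = (25.102, 25.102) km/h.
Velocity relative to ground = (101.163, -71.362) + (25.102, 25.102) = (126.265, -46.260) km/h.
Speed = |(126.265, -46.260)| = 134.472 km/h.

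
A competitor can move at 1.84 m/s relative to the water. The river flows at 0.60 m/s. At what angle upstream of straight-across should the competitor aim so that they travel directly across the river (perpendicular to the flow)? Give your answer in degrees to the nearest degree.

To cancel the current, the upstream component of the competitor's velocity must equal the flow: 1.84 sin θ = 0.60.
sin θ = 0.60 / 1.84 = 0.3261.
θ = arcsin(0.3261) = 19.031°.

19°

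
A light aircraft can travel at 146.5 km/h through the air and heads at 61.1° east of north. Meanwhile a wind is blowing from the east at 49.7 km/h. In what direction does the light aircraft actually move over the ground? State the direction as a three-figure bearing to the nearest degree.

048°

Taking east as x and north as y: velocity relative to the air = (128.256, 70.801) km/h; the air relative to ground = (-49.700, 0.000) km/h.
Velocity relative to ground = (128.256, 70.801) + (-49.700, 0.000) = (78.556, 70.801) km/h.
Bearing = atan2(78.56, 70.80) = 47.97° clockwise from north.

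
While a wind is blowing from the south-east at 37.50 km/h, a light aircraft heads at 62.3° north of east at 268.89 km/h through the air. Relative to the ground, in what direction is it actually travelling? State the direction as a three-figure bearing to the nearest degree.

Taking east as x and north as y: velocity relative to the air = (124.991, 238.073) km/h; the air relative to ground = (-26.517, 26.517) km/h.
Velocity relative to ground = (124.991, 238.073) + (-26.517, 26.517) = (98.475, 264.590) km/h.
Bearing = atan2(98.47, 264.59) = 20.41° clockwise from north.

020°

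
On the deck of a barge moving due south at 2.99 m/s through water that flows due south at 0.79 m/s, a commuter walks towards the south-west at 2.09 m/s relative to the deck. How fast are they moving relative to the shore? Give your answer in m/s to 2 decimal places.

5.46 m/s

In east/north components (m/s): commuter relative to barge = (-1.478, -1.478); barge relative to water = (0.000, -2.990); water relative to ground = (0.000, -0.790).
Sum = (-1.478, -5.258) m/s.
Speed = |(-1.478, -5.258)| = 5.462 m/s.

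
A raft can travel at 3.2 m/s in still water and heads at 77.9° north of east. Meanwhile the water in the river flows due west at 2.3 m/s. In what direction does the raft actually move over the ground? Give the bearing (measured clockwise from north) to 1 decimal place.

332.5°

Taking east as x and north as y: velocity relative to the water = (0.671, 3.129) m/s; the water relative to ground = (-2.300, 0.000) m/s.
Velocity relative to ground = (0.671, 3.129) + (-2.300, 0.000) = (-1.629, 3.129) m/s.
Bearing = atan2(-1.63, 3.13) = 332.49° clockwise from north.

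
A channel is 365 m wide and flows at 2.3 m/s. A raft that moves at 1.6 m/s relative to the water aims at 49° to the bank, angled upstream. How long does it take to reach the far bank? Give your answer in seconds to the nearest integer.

The component of the raft's velocity perpendicular to the bank is 1.6 × sin 49° = 1.208 m/s.
Only the cross-stream component determines the crossing time; the current contributes nothing perpendicular to the bank.
Time = 365 / 1.208 = 302.269 s.

302 s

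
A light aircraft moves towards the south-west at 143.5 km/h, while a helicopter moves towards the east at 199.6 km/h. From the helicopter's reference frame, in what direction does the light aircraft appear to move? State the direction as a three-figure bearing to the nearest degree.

251°

Taking east as x and north as y: light aircraft velocity = (-101.470, -101.470) km/h; helicopter velocity = (199.600, 0.000) km/h.
Velocity of light aircraft relative to helicopter = (-101.470, -101.470) − (199.600, 0.000) = (-301.070, -101.470) km/h.
Bearing = atan2(-301.07, -101.47) = 251.37° clockwise from north.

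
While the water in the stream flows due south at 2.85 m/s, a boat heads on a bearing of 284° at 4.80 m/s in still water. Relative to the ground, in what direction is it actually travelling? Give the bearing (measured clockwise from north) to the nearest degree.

250°

Taking east as x and north as y: velocity relative to the water = (-4.657, 1.161) m/s; the water relative to ground = (0.000, -2.850) m/s.
Velocity relative to ground = (-4.657, 1.161) + (0.000, -2.850) = (-4.657, -1.689) m/s.
Bearing = atan2(-4.66, -1.69) = 250.07° clockwise from north.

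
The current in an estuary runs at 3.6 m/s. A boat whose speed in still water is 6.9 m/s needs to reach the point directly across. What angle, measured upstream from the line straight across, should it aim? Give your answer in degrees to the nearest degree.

To cancel the current, the upstream component of the boat's velocity must equal the flow: 6.9 sin θ = 3.6.
sin θ = 3.6 / 6.9 = 0.5217.
θ = arcsin(0.5217) = 31.449°.

31°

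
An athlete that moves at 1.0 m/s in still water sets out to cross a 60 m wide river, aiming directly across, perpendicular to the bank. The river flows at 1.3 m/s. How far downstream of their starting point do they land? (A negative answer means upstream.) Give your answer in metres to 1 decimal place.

Perpendicular speed = 1.000 m/s; crossing time = 60 / 1.000 = 60.000 s.
Net downstream speed = 1.300 m/s.
Drift = 1.300 × 60.000 = 78.000 m (downstream).

78.0 m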